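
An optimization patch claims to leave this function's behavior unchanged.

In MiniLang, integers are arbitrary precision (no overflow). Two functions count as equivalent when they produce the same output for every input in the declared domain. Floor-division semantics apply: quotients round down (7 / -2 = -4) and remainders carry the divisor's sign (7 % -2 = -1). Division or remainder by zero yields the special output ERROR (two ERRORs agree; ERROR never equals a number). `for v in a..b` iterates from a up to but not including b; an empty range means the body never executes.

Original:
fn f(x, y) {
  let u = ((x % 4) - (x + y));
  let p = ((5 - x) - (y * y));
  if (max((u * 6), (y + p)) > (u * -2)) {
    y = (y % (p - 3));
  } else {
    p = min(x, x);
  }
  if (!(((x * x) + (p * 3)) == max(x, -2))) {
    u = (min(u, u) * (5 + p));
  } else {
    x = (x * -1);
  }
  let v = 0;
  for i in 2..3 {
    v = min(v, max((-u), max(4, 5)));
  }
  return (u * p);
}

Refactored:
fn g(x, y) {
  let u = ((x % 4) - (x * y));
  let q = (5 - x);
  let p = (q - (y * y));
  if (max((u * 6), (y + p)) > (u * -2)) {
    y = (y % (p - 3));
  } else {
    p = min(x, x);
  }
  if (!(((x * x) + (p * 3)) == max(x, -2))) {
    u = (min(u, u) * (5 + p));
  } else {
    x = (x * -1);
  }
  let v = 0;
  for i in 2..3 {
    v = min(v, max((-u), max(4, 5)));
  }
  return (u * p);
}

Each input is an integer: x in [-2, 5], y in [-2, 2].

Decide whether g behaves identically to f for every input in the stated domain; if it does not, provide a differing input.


Run the pair on x=-2, y=-2.
f: u=6, then p=3, then (max((u * 6), (y + p)) > (u * -2)) is true, then a zero divisor aborts: ERROR
g: u=-2, then q=7, then p=3, then (max((u * 6), (y + p)) > (u * -2)) is false, then p=-2, then (!(((x * x) + (p * 3)) == max(x, -2))) is false, then x=2, then v=0, then (i=2), then v=0, then returns 4
ERROR != 4, so the rewrite changes behavior.
verdict: not equivalent; witness: x=-2, y=-2


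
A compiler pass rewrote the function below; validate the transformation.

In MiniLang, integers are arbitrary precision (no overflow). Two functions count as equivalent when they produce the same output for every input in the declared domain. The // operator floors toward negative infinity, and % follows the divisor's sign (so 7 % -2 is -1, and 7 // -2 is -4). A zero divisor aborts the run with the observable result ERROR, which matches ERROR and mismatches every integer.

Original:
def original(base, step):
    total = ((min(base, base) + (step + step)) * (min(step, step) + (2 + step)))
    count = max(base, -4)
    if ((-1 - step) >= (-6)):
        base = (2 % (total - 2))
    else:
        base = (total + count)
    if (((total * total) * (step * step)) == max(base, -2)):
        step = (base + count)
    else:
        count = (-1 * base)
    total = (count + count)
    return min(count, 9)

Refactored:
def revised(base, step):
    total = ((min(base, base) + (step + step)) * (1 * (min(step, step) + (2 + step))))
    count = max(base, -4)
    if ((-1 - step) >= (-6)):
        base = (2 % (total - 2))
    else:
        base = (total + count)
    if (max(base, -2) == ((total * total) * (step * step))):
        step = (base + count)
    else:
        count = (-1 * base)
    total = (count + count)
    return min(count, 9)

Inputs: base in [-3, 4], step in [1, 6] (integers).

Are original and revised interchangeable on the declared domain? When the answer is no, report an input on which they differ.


Behavior is preserved: although arithmetic usage differs; constant usage differs, the outputs never diverge.
Tracing base=4, step=4: original: total becomes 120; next count becomes 4; next ((-1 - step) >= (-6)) evaluates to true; next base becomes 2; next (((total * total) * (step * step)) == max(base, -2)) evaluates to false; next count becomes -2; next total becomes -4; next final value -2 | revised: total becomes 120; next count becomes 4; next ((-1 - step) >= (-6)) evaluates to true; next base becomes 2; next (max(base, -2) == ((total * total) * (step * step))) evaluates to false; next count becomes -2; next total becomes -4; next final value -2 — matching result -2.
Checked all 48 inputs in the declared domain: the outputs agree on every one.
verdict: equivalent


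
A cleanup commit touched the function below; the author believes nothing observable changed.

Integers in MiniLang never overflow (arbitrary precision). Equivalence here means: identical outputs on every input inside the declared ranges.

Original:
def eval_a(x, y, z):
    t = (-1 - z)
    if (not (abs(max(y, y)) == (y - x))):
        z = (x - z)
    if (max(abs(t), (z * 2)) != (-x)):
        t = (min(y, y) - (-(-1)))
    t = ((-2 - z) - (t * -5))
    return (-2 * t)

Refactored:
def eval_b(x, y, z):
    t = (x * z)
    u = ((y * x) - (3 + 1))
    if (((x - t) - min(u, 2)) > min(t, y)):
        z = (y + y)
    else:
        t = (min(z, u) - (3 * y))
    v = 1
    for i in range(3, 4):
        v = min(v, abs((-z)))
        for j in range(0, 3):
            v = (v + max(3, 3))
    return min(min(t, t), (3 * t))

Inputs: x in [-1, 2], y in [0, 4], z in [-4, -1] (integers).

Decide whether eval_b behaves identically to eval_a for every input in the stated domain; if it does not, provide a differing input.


Try x=-1, y=0, z=-4.
eval_a: t becomes 3; next (not (abs(max(y, y)) == (y - x))) evaluates to true; next z becomes 3; next (max(abs(t), (z * 2)) != (-x)) evaluates to true; next t becomes -1; next t becomes -10; next final value 20
eval_b: t becomes 4; next u becomes -4; next (((x - t) - min(u, 2)) > min(t, y)) evaluates to false; next t becomes -4; next v becomes 1; next at i=3:; next v becomes 1; next at j=0:; next v becomes 4; next at j=1:; next v becomes 7; next at j=2:; next v becomes 10; next final value -12
20 != -12, so the rewrite changes behavior.
verdict: not equivalent; witness: x=-1, y=0, z=-4


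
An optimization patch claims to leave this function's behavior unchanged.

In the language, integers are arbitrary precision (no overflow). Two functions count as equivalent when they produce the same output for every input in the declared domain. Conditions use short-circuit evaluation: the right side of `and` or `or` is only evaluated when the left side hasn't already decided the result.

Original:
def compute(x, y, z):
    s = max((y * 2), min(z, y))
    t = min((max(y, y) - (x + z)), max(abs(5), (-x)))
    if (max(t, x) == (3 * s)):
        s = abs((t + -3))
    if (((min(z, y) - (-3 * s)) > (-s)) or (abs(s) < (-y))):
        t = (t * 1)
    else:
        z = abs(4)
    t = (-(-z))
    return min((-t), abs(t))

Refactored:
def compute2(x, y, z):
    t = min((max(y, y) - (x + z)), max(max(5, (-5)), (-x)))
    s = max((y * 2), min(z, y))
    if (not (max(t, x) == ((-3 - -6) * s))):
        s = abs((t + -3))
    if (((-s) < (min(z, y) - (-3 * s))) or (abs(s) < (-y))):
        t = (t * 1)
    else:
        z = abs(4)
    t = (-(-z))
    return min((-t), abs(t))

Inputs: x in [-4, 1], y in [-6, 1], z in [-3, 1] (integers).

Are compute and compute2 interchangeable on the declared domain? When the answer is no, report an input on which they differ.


Consider the input x=-4, y=-6, z=-3.
compute: s = -6; t = 1; (max(t, x) == (3 * s)) -> false; (((min(z, y) - (-3 * s)) > (-s)) or (abs(s) < (-y))) -> false; z = 4; t = 4; return -4
compute2: t = 1; s = -6; (not (max(t, x) == ((-3 - -6) * s))) -> true; s = 2; (((-s) < (min(z, y) - (-3 * s))) or (abs(s) < (-y))) -> true; t = 1; t = -3; return 3
-4 != 3, so the rewrite changes behavior.
verdict: not equivalent; witness: x=-4, y=-6, z=-3


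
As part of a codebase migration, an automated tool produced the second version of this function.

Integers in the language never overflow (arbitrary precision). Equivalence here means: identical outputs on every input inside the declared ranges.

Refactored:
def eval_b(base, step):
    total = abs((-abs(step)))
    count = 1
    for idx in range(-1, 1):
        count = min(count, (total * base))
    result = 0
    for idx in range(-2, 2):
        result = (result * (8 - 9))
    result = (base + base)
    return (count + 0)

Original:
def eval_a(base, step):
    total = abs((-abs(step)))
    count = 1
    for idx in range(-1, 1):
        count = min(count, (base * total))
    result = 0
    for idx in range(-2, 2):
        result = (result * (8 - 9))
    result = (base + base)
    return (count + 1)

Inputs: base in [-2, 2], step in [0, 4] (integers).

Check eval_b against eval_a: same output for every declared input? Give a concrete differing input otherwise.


There is a counterexample at base=-2, step=0: 1 on one side, 0 on the other.
eval_a: total=0, then count=1, then (idx=-1), then count=0, then (idx=0), then count=0, then result=0, then (idx=-2), then result=0, then (idx=-1), then result=0, then (idx=0), then result=0, then (idx=1), then result=0, then result=-4, then returns 1
eval_b: total=0, then count=1, then (idx=-1), then count=0, then (idx=0), then count=0, then result=0, then (idx=-2), then result=0, then (idx=-1), then result=0, then (idx=0), then result=0, then (idx=1), then result=0, then result=-4, then returns 0
verdict: not equivalent; witness: base=-2, step=0


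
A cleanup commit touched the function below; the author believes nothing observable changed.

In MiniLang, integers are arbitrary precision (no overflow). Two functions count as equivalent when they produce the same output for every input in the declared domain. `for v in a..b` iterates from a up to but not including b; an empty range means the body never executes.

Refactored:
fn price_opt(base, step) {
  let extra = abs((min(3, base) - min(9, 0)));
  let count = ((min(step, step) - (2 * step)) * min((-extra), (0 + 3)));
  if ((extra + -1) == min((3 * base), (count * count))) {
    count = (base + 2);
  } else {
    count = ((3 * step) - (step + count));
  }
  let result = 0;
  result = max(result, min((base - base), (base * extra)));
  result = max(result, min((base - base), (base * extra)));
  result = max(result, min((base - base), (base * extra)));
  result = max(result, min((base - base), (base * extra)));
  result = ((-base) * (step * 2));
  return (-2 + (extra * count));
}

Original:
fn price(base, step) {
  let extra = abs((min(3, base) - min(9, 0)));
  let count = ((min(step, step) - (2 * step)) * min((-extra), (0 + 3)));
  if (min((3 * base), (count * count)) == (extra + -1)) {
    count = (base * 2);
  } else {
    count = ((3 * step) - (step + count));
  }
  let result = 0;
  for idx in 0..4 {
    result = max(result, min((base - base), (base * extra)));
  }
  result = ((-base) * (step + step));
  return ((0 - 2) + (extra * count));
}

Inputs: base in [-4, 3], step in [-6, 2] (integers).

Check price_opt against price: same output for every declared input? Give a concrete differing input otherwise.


Take base=1, step=0.
price: extra = 1; count = 0; (min((3 * base), (count * count)) == (extra + -1)) -> true; count = 2; result = 0; [idx=0]; result = 0; [idx=1]; result = 0; [idx=2]; result = 0; [idx=3]; result = 0; result = 0; return 0
price_opt: extra = 1; count = 0; ((extra + -1) == min((3 * base), (count * count))) -> true; count = 3; result = 0; result = 0; result = 0; result = 0; result = 0; result = 0; return 1
0 against 1: the behavior changed.
verdict: not equivalent; witness: base=1, step=0


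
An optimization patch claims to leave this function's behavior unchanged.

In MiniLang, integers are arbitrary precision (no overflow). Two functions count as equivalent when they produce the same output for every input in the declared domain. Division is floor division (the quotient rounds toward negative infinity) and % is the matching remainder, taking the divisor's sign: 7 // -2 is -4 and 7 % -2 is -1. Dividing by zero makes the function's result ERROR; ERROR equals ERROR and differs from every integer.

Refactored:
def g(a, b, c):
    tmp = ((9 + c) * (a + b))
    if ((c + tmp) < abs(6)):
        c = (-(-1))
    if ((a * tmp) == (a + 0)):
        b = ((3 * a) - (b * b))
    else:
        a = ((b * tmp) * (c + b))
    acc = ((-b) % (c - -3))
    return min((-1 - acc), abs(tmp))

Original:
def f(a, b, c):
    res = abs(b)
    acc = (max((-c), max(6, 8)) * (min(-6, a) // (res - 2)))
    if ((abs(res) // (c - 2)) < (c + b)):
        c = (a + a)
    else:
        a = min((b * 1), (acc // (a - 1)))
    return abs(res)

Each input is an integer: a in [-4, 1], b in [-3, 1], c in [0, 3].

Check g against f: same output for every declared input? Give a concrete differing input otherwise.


Run the pair on a=-4, b=-3, c=0.
f: res=3, then acc=-48, then ((abs(res) // (c - 2)) < (c + b)) is false, then a=-3, then returns 3
g: tmp=-63, then ((c + tmp) < abs(6)) is true, then c=1, then ((a * tmp) == (a + 0)) is false, then a=-378, then acc=3, then returns -4
3 and -4 differ, so these are not the same function on this domain.
verdict: not equivalent; witness: a=-4, b=-3, c=0


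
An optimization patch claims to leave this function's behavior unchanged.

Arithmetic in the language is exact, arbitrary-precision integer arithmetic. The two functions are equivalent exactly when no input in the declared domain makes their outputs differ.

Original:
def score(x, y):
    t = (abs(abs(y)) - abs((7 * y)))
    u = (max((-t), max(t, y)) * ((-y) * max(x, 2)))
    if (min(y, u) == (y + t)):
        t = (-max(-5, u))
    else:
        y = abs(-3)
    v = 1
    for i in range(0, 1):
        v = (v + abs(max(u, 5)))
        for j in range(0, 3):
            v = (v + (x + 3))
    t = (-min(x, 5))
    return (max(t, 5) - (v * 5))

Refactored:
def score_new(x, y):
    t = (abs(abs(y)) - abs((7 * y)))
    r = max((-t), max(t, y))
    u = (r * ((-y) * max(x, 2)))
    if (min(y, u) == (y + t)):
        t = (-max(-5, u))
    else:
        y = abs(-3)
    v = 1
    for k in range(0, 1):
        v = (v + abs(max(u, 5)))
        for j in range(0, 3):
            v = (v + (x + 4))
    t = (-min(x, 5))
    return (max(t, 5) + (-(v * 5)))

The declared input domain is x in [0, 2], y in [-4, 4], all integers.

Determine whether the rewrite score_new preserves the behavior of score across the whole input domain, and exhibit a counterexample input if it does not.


These are not equivalent — on x=0, y=-4 the outputs split (-1005 vs -1020).
score: t := -24 | u := 192 | (min(y, u) == (y + t)): false | y := 3 | v := 1 | iter i=0: | v := 193 | iter j=0: | v := 196 | iter j=1: | v := 199 | iter j=2: | v := 202 | t := 0 | result -1005
score_new: t := -24 | r := 24 | u := 192 | (min(y, u) == (y + t)): false | y := 3 | v := 1 | iter k=0: | v := 193 | iter j=0: | v := 197 | iter j=1: | v := 201 | iter j=2: | v := 205 | t := 0 | result -1020
verdict: not equivalent; witness: x=0, y=-4


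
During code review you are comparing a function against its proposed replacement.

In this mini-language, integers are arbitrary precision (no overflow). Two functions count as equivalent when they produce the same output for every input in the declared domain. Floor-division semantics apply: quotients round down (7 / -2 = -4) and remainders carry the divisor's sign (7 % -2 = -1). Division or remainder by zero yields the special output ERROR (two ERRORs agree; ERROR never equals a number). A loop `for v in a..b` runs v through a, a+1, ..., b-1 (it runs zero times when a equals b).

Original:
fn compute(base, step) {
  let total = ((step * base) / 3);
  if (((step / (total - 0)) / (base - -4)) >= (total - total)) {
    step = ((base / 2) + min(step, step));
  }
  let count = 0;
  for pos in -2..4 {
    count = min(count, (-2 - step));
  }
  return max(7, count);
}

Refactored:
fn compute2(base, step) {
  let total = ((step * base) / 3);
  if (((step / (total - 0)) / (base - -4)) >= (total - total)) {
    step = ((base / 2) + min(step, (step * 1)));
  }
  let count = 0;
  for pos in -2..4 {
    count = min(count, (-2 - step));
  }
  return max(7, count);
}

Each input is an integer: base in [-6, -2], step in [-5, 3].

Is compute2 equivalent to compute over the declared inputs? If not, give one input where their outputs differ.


Differences: arithmetic usage differs; and constant usage differs — yet all 45 inputs agree.
verdict: equivalent


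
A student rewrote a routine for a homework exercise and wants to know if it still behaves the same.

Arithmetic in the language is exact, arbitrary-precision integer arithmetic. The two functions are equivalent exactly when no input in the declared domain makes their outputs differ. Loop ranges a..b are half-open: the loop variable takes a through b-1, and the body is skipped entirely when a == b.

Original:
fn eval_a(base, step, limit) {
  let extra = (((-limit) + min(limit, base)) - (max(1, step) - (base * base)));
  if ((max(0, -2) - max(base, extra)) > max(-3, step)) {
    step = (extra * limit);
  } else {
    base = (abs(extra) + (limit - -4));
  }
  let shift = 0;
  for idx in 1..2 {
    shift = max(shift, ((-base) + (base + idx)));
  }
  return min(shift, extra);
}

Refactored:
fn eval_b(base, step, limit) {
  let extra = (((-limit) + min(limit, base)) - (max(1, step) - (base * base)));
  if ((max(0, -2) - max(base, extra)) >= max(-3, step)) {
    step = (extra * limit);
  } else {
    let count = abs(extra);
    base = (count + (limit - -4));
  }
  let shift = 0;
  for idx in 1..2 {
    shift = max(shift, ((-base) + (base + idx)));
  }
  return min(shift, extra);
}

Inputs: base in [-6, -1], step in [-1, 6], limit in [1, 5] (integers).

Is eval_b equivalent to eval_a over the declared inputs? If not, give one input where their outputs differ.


The edit looks behavioral (`((max(0, -2) - max(base, extra)) > max(-3, step))` became `((max(0, -2) - max(base, extra)) >= max(-3, step))`), but over these ranges it never changes the outcome.
One worked example (base=-6, step=4, limit=5) — eval_a: extra := 21 | ((max(0, -2) - max(base, extra)) > max(-3, step)): false | base := 30 | shift := 0 | iter idx=1: | shift := 1 | result 1; eval_b: extra := 21 | ((max(0, -2) - max(base, extra)) >= max(-3, step)): false | count := 21 | base := 30 | shift := 0 | iter idx=1: | shift := 1 | result 1; agreement on 1.
Checked all 240 inputs in the declared domain: the outputs agree on every one.
verdict: equivalent


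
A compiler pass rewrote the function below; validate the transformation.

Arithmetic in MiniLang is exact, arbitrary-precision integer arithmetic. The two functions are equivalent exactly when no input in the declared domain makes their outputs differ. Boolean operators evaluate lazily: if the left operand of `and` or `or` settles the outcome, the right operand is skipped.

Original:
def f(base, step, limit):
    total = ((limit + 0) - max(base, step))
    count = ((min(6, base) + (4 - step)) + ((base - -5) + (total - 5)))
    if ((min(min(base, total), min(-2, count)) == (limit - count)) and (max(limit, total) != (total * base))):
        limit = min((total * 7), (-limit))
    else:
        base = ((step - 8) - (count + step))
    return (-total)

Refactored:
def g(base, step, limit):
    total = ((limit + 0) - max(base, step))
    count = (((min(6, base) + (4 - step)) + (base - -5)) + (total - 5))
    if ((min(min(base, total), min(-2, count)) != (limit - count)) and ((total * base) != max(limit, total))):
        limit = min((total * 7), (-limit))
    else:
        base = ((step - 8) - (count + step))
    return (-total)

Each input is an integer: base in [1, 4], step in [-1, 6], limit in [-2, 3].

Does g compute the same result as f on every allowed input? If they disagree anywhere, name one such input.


Equivalent. The suspicious edit (`(min(min(base, total), min(-2, count)) == (limit - count))` became `(min(min(base, total), min(-2, count)) != (limit - count))`) never changes the result for any input inside the declared domain.
Checked all 192 inputs in the declared domain: the outputs agree on every one.
One worked example (base=2, step=4, limit=0) — f: total = -4; count = 0; ((min(min(base, total), min(-2, count)) == (limit - count)) and (max(limit, total) != (total * base))) -> false; base = -8; return 4; g: total = -4; count = 0; ((min(min(base, total), min(-2, count)) != (limit - count)) and ((total * base) != max(limit, total))) -> true; limit = -28; return 4; agreement on 4.
verdict: equivalent


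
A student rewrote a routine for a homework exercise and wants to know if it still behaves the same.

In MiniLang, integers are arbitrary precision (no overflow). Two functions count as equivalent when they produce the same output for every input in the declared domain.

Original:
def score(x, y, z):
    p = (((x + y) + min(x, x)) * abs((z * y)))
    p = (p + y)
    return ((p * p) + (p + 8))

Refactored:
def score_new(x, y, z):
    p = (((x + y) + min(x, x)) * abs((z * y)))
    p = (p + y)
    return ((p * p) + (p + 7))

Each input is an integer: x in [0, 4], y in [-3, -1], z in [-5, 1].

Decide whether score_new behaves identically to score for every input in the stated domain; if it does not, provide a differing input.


Consider the input x=0, y=-3, z=-5.
score: p = -45; p = -48; return 2264
score_new: p = -45; p = -48; return 2263
2264 against 2263: the behavior changed.
verdict: not equivalent; witness: x=0, y=-3, z=-5


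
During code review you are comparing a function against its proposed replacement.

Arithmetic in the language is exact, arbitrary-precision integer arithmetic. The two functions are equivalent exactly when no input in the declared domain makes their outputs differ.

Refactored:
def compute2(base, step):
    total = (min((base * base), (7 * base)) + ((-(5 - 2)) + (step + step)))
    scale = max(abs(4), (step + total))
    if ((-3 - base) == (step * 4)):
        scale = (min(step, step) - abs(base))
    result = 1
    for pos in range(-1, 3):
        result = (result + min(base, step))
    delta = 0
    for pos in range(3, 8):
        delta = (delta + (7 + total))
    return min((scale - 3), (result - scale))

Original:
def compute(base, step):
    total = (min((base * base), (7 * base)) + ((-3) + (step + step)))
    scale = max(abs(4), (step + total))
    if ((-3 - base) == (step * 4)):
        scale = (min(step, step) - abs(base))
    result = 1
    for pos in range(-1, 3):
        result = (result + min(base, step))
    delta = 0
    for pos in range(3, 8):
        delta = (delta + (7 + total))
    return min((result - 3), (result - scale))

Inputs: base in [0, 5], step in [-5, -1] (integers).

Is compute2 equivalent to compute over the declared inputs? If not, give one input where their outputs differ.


Evaluate both at base=1, step=-1.
compute: total = -4; scale = 4; ((-3 - base) == (step * 4)) -> true; scale = -2; result = 1; [pos=-1]; result = 0; [pos=0]; result = -1; [pos=1]; result = -2; [pos=2]; result = -3; delta = 0; [pos=3]; delta = 3; [pos=4]; delta = 6; [pos=5]; delta = 9; [pos=6]; delta = 12; [pos=7]; delta = 15; return -6
compute2: total = -4; scale = 4; ((-3 - base) == (step * 4)) -> true; scale = -2; result = 1; [pos=-1]; result = 0; [pos=0]; result = -1; [pos=1]; result = -2; [pos=2]; result = -3; delta = 0; [pos=3]; delta = 3; [pos=4]; delta = 6; [pos=5]; delta = 9; [pos=6]; delta = 12; [pos=7]; delta = 15; return -5
-6 != -5, so the rewrite changes behavior.
verdict: not equivalent; witness: base=1, step=-1


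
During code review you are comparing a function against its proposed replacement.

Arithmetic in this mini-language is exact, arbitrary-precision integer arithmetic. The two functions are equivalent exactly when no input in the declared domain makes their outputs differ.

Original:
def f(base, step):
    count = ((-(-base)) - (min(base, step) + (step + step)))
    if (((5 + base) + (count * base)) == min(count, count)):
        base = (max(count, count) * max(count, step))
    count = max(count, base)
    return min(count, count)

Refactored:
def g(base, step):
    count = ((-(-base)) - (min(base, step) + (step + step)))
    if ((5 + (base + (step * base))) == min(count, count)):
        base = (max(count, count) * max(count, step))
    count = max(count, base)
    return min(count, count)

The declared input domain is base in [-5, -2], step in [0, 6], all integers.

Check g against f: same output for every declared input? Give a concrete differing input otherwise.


These are not equivalent — on base=-3, step=2 the outputs split (-3 vs -4).
f: count := -4 | (((5 + base) + (count * base)) == min(count, count)): false | count := -3 | result -3
g: count := -4 | ((5 + (base + (step * base))) == min(count, count)): true | base := -8 | count := -4 | result -4
verdict: not equivalent; witness: base=-3, step=2


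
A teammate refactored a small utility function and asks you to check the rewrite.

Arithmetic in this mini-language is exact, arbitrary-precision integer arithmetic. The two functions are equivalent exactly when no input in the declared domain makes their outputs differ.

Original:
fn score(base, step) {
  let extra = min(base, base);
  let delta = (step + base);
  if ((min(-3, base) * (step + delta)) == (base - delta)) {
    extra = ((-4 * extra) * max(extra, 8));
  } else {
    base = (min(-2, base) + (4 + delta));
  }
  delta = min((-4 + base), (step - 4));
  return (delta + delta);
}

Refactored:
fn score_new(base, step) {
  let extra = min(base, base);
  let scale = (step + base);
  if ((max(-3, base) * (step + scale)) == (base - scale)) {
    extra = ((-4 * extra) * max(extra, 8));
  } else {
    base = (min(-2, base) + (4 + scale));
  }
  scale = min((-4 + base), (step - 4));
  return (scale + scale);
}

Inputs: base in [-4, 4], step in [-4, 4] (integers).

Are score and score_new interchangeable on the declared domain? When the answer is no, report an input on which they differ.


The rewrite breaks on base=-1, step=1, where the results are -6 and -10.
score: extra = -1; delta = 0; ((min(-3, base) * (step + delta)) == (base - delta)) -> false; base = 2; delta = -3; return -6
score_new: extra = -1; scale = 0; ((max(-3, base) * (step + scale)) == (base - scale)) -> true; extra = 32; scale = -5; return -10
verdict: not equivalent; witness: base=-1, step=1


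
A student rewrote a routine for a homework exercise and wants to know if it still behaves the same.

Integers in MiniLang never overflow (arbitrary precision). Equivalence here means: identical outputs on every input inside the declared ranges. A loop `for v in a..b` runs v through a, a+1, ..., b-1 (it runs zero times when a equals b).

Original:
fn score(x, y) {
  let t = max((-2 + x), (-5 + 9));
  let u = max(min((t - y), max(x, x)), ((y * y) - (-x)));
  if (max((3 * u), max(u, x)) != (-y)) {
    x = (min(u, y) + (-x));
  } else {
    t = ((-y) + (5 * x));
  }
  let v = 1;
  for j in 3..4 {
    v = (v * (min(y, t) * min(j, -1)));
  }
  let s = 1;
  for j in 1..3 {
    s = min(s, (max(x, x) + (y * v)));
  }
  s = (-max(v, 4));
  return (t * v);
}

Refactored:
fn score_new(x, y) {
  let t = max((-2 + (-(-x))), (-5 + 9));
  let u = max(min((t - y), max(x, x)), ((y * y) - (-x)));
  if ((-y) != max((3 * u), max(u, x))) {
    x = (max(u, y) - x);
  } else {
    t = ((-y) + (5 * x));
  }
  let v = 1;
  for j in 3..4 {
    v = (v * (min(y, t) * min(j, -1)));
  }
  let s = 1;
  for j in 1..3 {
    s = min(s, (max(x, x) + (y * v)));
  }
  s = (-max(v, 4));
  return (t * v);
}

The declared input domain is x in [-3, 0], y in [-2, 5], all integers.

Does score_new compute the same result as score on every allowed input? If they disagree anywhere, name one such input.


Equivalent. The one real change (`min(u, y)` became `max(u, y)`) has no effect anywhere in the declared ranges.
Checked all 32 inputs in the declared domain: the outputs agree on every one.
Spot check at x=-2, y=0 — score: t = 4; u = -2; (max((3 * u), max(u, x)) != (-y)) -> true; x = 0; v = 1; [j=3]; v = 0; s = 1; [j=1]; s = 0; [j=2]; s = 0; s = -4; return 0. score_new: t = 4; u = -2; ((-y) != max((3 * u), max(u, x))) -> true; x = 2; v = 1; [j=3]; v = 0; s = 1; [j=1]; s = 1; [j=2]; s = 1; s = -4; return 0. Both give 0.
verdict: equivalent


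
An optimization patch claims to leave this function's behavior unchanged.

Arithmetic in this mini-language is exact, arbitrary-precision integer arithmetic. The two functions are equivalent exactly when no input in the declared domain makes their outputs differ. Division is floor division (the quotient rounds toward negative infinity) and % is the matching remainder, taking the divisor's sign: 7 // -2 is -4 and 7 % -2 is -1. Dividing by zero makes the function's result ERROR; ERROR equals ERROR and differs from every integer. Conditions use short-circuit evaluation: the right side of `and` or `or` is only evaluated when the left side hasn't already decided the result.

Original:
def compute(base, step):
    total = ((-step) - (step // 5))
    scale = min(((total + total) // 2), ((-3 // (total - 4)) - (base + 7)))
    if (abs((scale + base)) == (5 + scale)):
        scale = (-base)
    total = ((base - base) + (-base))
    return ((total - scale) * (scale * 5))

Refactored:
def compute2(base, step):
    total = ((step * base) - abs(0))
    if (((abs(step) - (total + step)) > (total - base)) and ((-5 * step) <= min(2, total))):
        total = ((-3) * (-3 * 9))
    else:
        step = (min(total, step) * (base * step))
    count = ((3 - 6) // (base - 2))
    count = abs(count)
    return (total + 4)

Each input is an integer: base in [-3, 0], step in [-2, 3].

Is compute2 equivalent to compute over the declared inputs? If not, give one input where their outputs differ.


On input base=-3, step=-2, compute returns 0 while compute2 returns 10.
verdict: not equivalent; witness: base=-3, step=-2


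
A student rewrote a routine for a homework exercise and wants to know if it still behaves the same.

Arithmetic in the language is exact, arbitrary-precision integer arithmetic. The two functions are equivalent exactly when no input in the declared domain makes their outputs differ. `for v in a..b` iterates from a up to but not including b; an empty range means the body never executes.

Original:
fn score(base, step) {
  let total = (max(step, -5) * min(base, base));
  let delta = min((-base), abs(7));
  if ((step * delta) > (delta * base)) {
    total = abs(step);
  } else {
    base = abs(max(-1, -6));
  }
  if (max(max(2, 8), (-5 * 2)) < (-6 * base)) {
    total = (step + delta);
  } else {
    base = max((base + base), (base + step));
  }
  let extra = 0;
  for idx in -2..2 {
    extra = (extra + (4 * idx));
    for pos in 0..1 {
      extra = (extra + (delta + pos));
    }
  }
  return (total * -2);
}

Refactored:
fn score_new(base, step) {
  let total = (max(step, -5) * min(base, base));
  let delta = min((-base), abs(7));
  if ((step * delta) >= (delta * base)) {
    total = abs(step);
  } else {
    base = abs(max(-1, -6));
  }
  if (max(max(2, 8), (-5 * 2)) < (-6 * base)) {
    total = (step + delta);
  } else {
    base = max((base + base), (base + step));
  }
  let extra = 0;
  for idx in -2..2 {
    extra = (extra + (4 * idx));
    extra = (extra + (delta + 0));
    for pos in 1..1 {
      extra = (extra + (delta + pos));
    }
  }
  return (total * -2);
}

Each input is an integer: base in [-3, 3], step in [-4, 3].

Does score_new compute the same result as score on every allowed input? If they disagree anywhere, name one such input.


There is a counterexample at base=-3, step=-3: -18 on one side, 0 on the other.
score: total = 9; delta = 3; ((step * delta) > (delta * base)) -> false; base = 1; (max(max(2, 8), (-5 * 2)) < (-6 * base)) -> false; base = 2; extra = 0; [idx=-2]; extra = -8; [pos=0]; extra = -5; [idx=-1]; extra = -9; [pos=0]; extra = -6; [idx=0]; extra = -6; [pos=0]; extra = -3; [idx=1]; extra = 1; [pos=0]; extra = 4; return -18
score_new: total = 9; delta = 3; ((step * delta) >= (delta * base)) -> true; total = 3; (max(max(2, 8), (-5 * 2)) < (-6 * base)) -> true; total = 0; extra = 0; [idx=-2]; extra = -8; extra = -5; the pos loop: no iterations; [idx=-1]; extra = -9; extra = -6; the pos loop: no iterations; [idx=0]; extra = -6; extra = -3; the pos loop: no iterations; [idx=1]; extra = 1; extra = 4; the pos loop: no iterations; return 0
verdict: not equivalent; witness: base=-3, step=-3


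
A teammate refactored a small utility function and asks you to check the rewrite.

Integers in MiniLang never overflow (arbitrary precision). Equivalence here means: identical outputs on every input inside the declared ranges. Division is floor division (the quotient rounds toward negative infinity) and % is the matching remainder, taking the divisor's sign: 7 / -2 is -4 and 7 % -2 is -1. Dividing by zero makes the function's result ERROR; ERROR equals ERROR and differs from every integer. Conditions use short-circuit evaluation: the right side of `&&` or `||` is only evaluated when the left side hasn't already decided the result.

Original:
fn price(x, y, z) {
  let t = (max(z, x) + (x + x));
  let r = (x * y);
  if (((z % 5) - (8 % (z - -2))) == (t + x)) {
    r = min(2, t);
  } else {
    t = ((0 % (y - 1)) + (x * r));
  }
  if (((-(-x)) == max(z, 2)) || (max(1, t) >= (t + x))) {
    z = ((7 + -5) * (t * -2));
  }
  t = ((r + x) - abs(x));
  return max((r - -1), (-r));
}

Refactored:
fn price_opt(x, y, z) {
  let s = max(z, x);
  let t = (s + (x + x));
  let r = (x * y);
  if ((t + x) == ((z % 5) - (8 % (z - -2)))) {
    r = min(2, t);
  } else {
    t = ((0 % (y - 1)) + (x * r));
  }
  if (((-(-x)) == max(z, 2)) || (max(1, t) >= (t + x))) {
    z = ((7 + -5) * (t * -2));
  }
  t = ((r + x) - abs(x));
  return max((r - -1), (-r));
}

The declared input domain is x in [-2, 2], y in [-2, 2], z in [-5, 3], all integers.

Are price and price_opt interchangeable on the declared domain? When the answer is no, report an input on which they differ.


Side by side, the visible changes include: local variable names differ, statement counts differ.
As a probe, take x=-2, y=-1, z=0: price runs t := -4 | r := 2 | (((z % 5) - (8 % (z - -2))) == (t + x)): false | t := -4 | (((-(-x)) == max(z, 2)) || (max(1, t) >= (t + x))): true | z := 16 | t := -2 | result 3; price_opt runs s := 0 | t := -4 | r := 2 | ((t + x) == ((z % 5) - (8 % (z - -2)))): false | t := -4 | (((-(-x)) == max(z, 2)) || (max(1, t) >= (t + x))): true | z := 16 | t := -2 | result 3; both end at 3.
Checked all 225 inputs in the declared domain: the outputs agree on every one.
verdict: equivalent


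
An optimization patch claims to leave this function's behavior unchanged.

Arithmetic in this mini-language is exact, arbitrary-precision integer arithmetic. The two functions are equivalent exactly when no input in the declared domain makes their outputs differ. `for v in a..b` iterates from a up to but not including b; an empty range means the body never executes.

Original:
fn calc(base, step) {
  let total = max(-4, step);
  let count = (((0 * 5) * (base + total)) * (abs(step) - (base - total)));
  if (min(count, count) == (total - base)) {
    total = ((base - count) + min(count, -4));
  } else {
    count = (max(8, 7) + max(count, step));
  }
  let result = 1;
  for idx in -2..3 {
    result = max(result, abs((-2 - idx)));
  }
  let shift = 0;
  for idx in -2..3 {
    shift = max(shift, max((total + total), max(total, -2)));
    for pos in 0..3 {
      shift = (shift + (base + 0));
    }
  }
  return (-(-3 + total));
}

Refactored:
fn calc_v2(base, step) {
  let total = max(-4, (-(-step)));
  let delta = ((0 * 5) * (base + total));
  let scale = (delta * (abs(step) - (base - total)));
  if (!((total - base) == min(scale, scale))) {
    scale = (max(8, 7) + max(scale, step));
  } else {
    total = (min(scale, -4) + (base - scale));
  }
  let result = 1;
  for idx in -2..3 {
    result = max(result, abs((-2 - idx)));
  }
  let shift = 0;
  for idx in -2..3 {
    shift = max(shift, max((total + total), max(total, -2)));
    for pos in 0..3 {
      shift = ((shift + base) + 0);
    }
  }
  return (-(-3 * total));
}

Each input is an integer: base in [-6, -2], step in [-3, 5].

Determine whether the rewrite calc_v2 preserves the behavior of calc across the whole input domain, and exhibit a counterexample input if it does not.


Run the pair on base=-6, step=-3.
calc: total := -3 | count := 0 | (min(count, count) == (total - base)): false | count := 8 | result := 1 | iter idx=-2: | result := 1 | iter idx=-1: | result := 1 | iter idx=0: | result := 2 | iter idx=1: | result := 3 | iter idx=2: | result := 4 | shift := 0 | iter idx=-2: | shift := 0 | iter pos=0: | shift := -6 | iter pos=1: | shift := -12 | iter pos=2: | shift := -18 | iter idx=-1: | shift := -2 | iter pos=0: | shift := -8 | iter pos=1: | shift := -14 | iter pos=2: | shift := -20 | iter idx=0: | shift := -2 | iter pos=0: | shift := -8 | iter pos=1: | shift := -14 | iter pos=2: | shift := -20 | iter idx=1: | shift := -2 | iter pos=0: | shift := -8 | iter pos=1: | shift := -14 | iter pos=2: | shift := -20 | iter idx=2: | shift := -2 | iter pos=0: | shift := -8 | iter pos=1: | shift := -14 | iter pos=2: | shift := -20 | result 6
calc_v2: total := -3 | delta := 0 | scale := 0 | (!((total - base) == min(scale, scale))): true | scale := 8 | result := 1 | iter idx=-2: | result := 1 | iter idx=-1: | result := 1 | iter idx=0: | result := 2 | iter idx=1: | result := 3 | iter idx=2: | result := 4 | shift := 0 | iter idx=-2: | shift := 0 | iter pos=0: | shift := -6 | iter pos=1: | shift := -12 | iter pos=2: | shift := -18 | iter idx=-1: | shift := -2 | iter pos=0: | shift := -8 | iter pos=1: | shift := -14 | iter pos=2: | shift := -20 | iter idx=0: | shift := -2 | iter pos=0: | shift := -8 | iter pos=1: | shift := -14 | iter pos=2: | shift := -20 | iter idx=1: | shift := -2 | iter pos=0: | shift := -8 | iter pos=1: | shift := -14 | iter pos=2: | shift := -20 | iter idx=2: | shift := -2 | iter pos=0: | shift := -8 | iter pos=1: | shift := -14 | iter pos=2: | shift := -20 | result -9
6 vs -9 — the two versions disagree here.
verdict: not equivalent; witness: base=-6, step=-3


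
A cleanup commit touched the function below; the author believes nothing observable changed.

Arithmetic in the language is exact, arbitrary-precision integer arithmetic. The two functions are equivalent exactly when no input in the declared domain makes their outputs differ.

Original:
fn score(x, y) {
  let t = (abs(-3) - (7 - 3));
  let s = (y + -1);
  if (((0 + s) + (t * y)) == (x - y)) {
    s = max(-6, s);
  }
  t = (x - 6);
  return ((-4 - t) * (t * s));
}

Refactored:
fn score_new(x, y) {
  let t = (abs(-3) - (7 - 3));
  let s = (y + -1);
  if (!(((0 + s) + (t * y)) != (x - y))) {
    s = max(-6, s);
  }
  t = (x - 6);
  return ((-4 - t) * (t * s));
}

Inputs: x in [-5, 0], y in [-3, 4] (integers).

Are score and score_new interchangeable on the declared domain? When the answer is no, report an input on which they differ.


The two versions differ — the changes include comparison usage differs; and boolean connective usage differs.
Tracing x=-1, y=-1: score: t becomes -1; next s becomes -2; next (((0 + s) + (t * y)) == (x - y)) evaluates to false; next t becomes -7; next final value 42 | score_new: t becomes -1; next s becomes -2; next (!(((0 + s) + (t * y)) != (x - y))) evaluates to false; next t becomes -7; next final value 42 — matching result 42.
Every one of the 48 inputs gives matching results.
verdict: equivalent


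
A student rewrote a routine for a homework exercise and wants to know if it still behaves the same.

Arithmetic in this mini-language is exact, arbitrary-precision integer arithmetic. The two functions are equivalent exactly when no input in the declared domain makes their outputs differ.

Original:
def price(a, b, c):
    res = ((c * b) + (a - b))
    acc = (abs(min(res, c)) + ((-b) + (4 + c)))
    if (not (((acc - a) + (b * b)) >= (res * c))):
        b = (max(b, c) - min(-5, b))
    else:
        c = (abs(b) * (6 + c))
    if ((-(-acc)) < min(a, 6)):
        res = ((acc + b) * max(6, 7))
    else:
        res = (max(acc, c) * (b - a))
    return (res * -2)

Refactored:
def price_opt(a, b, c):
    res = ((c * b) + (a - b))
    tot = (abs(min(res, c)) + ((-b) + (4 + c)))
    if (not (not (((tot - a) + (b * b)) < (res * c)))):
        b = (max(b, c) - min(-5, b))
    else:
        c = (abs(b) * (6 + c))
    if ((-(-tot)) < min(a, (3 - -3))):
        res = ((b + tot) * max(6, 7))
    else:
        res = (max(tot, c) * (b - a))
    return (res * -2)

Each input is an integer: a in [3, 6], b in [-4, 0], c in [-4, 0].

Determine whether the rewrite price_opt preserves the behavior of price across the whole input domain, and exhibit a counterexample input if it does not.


Comparing the listings, the differences include: constant usage differs, plus local variable names differ, plus boolean connective usage differs, plus arithmetic usage differs, plus comparison usage differs.
As a probe, take a=3, b=-3, c=-4: price runs res=18, then acc=7, then (not (((acc - a) + (b * b)) >= (res * c))) is false, then c=6, then ((-(-acc)) < min(a, 6)) is false, then res=-42, then returns 84; price_opt runs res=18, then tot=7, then (not (not (((tot - a) + (b * b)) < (res * c)))) is false, then c=6, then ((-(-tot)) < min(a, (3 - -3))) is false, then res=-42, then returns 84; both end at 84.
Sweeping the whole domain (100 inputs) finds no disagreement.
verdict: equivalent
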